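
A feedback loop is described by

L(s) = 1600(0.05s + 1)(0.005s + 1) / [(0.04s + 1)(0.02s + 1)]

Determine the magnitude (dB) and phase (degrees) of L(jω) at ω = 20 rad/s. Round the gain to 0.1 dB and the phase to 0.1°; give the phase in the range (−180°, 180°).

At ω = 20 rad/s:
zero (1 + j20·0.05) = 1 + j1 → |·| ≈ 1.4142, ∠ ≈ 45.00°
zero (1 + j20·0.005) = 1 + j0.1 → |·| ≈ 1.005, ∠ ≈ 5.71°
pole (1 + j20·0.04) = 1 + j0.8 → |·| ≈ 1.2806, ∠ ≈ 38.66°
pole (1 + j20·0.02) = 1 + j0.4 → |·| ≈ 1.077, ∠ ≈ 21.80°
|L| = 1600 · 1.4142 · 1.005 / (1.2806 · 1.077) ≈ 1648.8
Gain = 20 log₁₀(1648.8) ≈ 64.34 dB
∠L = (45.00° + 5.71°) − (38.66° + 21.80°) = -9.75°

64.3 dB, -9.8°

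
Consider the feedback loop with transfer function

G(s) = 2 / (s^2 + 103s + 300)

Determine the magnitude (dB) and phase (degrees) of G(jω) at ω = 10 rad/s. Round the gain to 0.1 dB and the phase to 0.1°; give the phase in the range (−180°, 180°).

-54.4 dB, -79.0°

Substitute s = j10:
Numerator: 2 = 2 + j0
Denominator: (j10)^2 + 103(j10) + 300 = 200 + j1030
|N| = √(2² + 0²) ≈ 2, ∠N ≈ 0.00°
|D| = √(200² + 1030²) ≈ 1049.2, ∠D ≈ 79.01°
|G| = 2 / 1049.2 ≈ 0.0019062
Gain = 20 log₁₀(0.0019062) ≈ -54.40 dB
∠G = 0.00° − 79.01° = -79.01°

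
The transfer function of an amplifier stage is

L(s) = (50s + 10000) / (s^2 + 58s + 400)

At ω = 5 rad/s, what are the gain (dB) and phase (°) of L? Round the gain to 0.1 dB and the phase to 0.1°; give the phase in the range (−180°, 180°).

26.5 dB, -36.3°

Substitute s = j5:
Numerator: 50(j5) + 10000 = 10000 + j250
Denominator: (j5)^2 + 58(j5) + 400 = 375 + j290
|N| = √(10000² + 250²) ≈ 10003, ∠N ≈ 1.43°
|D| = √(375² + 290²) ≈ 474.05, ∠D ≈ 37.72°
|L| = 10003 / 474.05 ≈ 21.101
Gain = 20 log₁₀(21.101) ≈ 26.49 dB
∠L = 1.43° − 37.72° = -36.29°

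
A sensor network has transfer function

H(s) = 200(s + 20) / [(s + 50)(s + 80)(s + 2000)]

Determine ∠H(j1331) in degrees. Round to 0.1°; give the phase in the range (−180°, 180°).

-118.9°

At s = jω = j1331:
zero (s+20): 20 + j1331 → |·| = √(20²+1331²) = √1771961 ≈ 1331.2, ∠ = arctan(1331/20) ≈ 89.14°
pole (s+50): 50 + j1331 → |·| = √(50²+1331²) = √1774061 ≈ 1331.9, ∠ = arctan(1331/50) ≈ 87.85°
pole (s+80): 80 + j1331 → |·| = √(80²+1331²) = √1777961 ≈ 1333.4, ∠ = arctan(1331/80) ≈ 86.56°
pole (s+2000): 2000 + j1331 → |·| = √(2000²+1331²) = √5771561 ≈ 2402.4, ∠ = arctan(1331/2000) ≈ 33.64°
∠H = 89.14° − 208.05° = -118.91°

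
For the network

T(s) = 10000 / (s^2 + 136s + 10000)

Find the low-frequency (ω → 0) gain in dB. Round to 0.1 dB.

T(0) = 10000 / 10000 = 1
20 log₁₀(1) ≈ 0.00 dB

0.0 dB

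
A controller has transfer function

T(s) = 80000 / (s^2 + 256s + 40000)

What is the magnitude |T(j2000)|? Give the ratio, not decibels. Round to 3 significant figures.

At s = jω = j2000:
quadratic: (j2000)² + 256·j2000 + 40000 = -3960000 + j512000 → |·| ≈ 3.993e+06, ∠ ≈ 172.63°
|T| = 80000 / 3.993e+06 ≈ 0.020035

0.0200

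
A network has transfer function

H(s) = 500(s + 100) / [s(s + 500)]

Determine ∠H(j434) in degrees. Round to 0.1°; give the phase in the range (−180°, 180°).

At s = jω = j434:
zero (s+100): 100 + j434 → |·| = √(100²+434²) = √198356 ≈ 445.37, ∠ = arctan(434/100) ≈ 77.02°
pole (s+500): 500 + j434 → |·| = √(500²+434²) = √438356 ≈ 662.08, ∠ = arctan(434/500) ≈ 40.96°
pole at origin: |s| = 434, ∠ = 90.00° (in denominator)
∠H = 77.02° − 130.96° = -53.94°

-53.9°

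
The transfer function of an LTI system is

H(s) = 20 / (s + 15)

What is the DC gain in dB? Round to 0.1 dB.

H(0) = 20 / (15) ≈ 1.3333
20 log₁₀(1.3333) ≈ 2.50 dB

2.5 dB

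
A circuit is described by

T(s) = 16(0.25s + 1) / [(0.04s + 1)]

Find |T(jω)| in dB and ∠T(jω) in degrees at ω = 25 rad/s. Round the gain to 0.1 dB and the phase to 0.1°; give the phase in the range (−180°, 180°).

37.1 dB, 35.9°

At ω = 25 rad/s:
zero (1 + j25·0.25) = 1 + j6.25 → |·| ≈ 6.3295, ∠ ≈ 80.91°
pole (1 + j25·0.04) = 1 + j1 → |·| ≈ 1.4142, ∠ ≈ 45.00°
|T| = 16 · 6.3295 / (1.4142) ≈ 71.611
Gain = 20 log₁₀(71.611) ≈ 37.10 dB
∠T = (80.91°) − (45.00°) = 35.91°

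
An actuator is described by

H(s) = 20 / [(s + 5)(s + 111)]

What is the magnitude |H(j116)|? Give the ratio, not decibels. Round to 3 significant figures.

0.00107

At s = jω = j116:
pole (s+5): 5 + j116 → |·| = √(5²+116²) = √13481 ≈ 116.11, ∠ = arctan(116/5) ≈ 87.53°
pole (s+111): 111 + j116 → |·| = √(111²+116²) = √25777 ≈ 160.55, ∠ = arctan(116/111) ≈ 46.26°
|H| = 20 / 18641 ≈ 0.0010729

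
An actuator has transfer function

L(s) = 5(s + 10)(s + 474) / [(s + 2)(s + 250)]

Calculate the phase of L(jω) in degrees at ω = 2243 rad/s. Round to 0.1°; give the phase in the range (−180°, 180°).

At s = jω = j2243:
zero (s+10): 10 + j2243 → |·| = √(10²+2243²) = √5031149 ≈ 2243, ∠ = arctan(2243/10) ≈ 89.74°
zero (s+474): 474 + j2243 → |·| = √(474²+2243²) = √5255725 ≈ 2292.5, ∠ = arctan(2243/474) ≈ 78.07°
pole (s+2): 2 + j2243 → |·| = √(2²+2243²) = √5031053 ≈ 2243, ∠ = arctan(2243/2) ≈ 89.95°
pole (s+250): 250 + j2243 → |·| = √(250²+2243²) = √5093549 ≈ 2256.9, ∠ = arctan(2243/250) ≈ 83.64°
∠L = 167.81° − 173.59° = -5.78°

-5.8°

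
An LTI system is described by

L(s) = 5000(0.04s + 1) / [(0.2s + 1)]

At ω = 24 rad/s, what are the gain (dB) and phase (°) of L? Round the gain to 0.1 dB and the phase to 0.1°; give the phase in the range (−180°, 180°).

63.0 dB, -34.4°

At ω = 24 rad/s:
zero (1 + j24·0.04) = 1 + j0.96 → |·| ≈ 1.3862, ∠ ≈ 43.83°
pole (1 + j24·0.2) = 1 + j4.8 → |·| ≈ 4.9031, ∠ ≈ 78.23°
|L| = 5000 · 1.3862 / (4.9031) ≈ 1413.6
Gain = 20 log₁₀(1413.6) ≈ 63.01 dB
∠L = (43.83°) − (78.23°) = -34.40°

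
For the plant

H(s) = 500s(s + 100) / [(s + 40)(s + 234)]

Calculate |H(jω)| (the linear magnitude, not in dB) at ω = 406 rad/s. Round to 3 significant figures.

444

At s = jω = j406:
zero (s+100): 100 + j406 → |·| = √(100²+406²) = √174836 ≈ 418.13, ∠ = arctan(406/100) ≈ 76.16°
zero at origin: s = j406 → |·| = 406, ∠ = 90.00°
pole (s+40): 40 + j406 → |·| = √(40²+406²) = √166436 ≈ 407.97, ∠ = arctan(406/40) ≈ 84.37°
pole (s+234): 234 + j406 → |·| = √(234²+406²) = √219592 ≈ 468.61, ∠ = arctan(406/234) ≈ 60.04°
|H| = 500 · 1.6976e+05 / 1.9118e+05 ≈ 443.98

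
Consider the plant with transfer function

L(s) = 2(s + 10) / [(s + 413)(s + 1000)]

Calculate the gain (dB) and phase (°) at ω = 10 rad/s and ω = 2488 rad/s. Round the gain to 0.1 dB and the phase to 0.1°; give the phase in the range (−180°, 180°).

At s = jω = j10:
zero (s+10): 10 + j10 → |·| = √(10²+10²) = √200 ≈ 14.142, ∠ = arctan(10/10) ≈ 45.00°
pole (s+413): 413 + j10 → |·| = √(413²+10²) = √170669 ≈ 413.12, ∠ = arctan(10/413) ≈ 1.39°
pole (s+1000): 1000 + j10 → |·| = √(1000²+10²) = √1000100 ≈ 1000, ∠ = arctan(10/1000) ≈ 0.57°
|L| = 2 · 14.142 / 4.1312e+05 ≈ 6.8464e-05
Gain = 20 log₁₀(6.8464e-05) ≈ -83.29 dB
∠L = 45.00° − 1.96° = 43.04°

At s = jω = j2488:
zero (s+10): 10 + j2488 → |·| = √(10²+2488²) = √6190244 ≈ 2488, ∠ = arctan(2488/10) ≈ 89.77°
pole (s+413): 413 + j2488 → |·| = √(413²+2488²) = √6360713 ≈ 2522, ∠ = arctan(2488/413) ≈ 80.58°
pole (s+1000): 1000 + j2488 → |·| = √(1000²+2488²) = √7190144 ≈ 2681.4, ∠ = arctan(2488/1000) ≈ 68.10°
|L| = 2 · 2488 / 6.7625e+06 ≈ 0.00073582
Gain = 20 log₁₀(0.00073582) ≈ -62.66 dB
∠L = 89.77° − 148.68° = -58.91°

ω = 10: -83.3 dB, 43.0°; ω = 2488: -62.7 dB, -58.9°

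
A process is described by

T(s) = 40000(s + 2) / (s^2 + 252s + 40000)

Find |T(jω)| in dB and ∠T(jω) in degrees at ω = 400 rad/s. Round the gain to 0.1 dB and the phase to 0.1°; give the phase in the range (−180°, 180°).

At s = jω = j400:
zero (s+2): 2 + j400 → |·| = √(2²+400²) = √160004 ≈ 400, ∠ = arctan(400/2) ≈ 89.71°
quadratic: (j400)² + 252·j400 + 40000 = -120000 + j100800 → |·| ≈ 1.5672e+05, ∠ ≈ 139.97°
|T| = 40000 · 400 / 1.5672e+05 ≈ 102.09
Gain = 20 log₁₀(102.09) ≈ 40.18 dB
∠T = 89.71° − 139.97° = -50.26°

40.2 dB, -50.3°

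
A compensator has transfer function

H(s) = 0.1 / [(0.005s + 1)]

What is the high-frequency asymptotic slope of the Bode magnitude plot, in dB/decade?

Each pole contributes −20 dB/decade at high frequency; each zero contributes +20 dB/decade.
Net: 0 zero(s) − 1 pole(s) → -20 dB/decade.

-20 dB/decade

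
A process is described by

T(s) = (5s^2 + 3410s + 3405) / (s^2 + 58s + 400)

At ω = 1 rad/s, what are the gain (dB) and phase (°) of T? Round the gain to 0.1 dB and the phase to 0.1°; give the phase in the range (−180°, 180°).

21.5 dB, 36.8°

Substitute s = j1:
Numerator: 5(j1)^2 + 3410(j1) + 3405 = 3400 + j3410
Denominator: (j1)^2 + 58(j1) + 400 = 399 + j58
|N| = √(3400² + 3410²) ≈ 4815.4, ∠N ≈ 45.08°
|D| = √(399² + 58²) ≈ 403.19, ∠D ≈ 8.27°
|T| = 4815.4 / 403.19 ≈ 11.943
Gain = 20 log₁₀(11.943) ≈ 21.54 dB
∠T = 45.08° − 8.27° = 36.81°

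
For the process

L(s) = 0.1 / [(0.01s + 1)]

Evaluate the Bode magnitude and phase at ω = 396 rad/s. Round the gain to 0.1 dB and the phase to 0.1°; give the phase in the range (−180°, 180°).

At ω = 396 rad/s:
pole (1 + j396·0.01) = 1 + j3.96 → |·| ≈ 4.0843, ∠ ≈ 75.83°
|L| = 0.1 · 1 / (4.0843) ≈ 0.024484
Gain = 20 log₁₀(0.024484) ≈ -32.22 dB
∠L = (0°) − (75.83°) = -75.83°

-32.2 dB, -75.8°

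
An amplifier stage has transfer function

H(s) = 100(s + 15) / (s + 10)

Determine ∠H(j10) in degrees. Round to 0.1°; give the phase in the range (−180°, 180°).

At s = jω = j10:
zero (s+15): 15 + j10 → |·| = √(15²+10²) = √325 ≈ 18.028, ∠ = arctan(10/15) ≈ 33.69°
pole (s+10): 10 + j10 → |·| = √(10²+10²) = √200 ≈ 14.142, ∠ = arctan(10/10) ≈ 45.00°
∠H = 33.69° − 45.00° = -11.31°

-11.3°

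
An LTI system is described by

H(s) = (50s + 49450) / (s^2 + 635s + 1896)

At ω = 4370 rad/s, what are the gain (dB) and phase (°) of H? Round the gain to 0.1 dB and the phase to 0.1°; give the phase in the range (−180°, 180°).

Substitute s = j4370:
Numerator: 50(j4370) + 49450 = 49450 + j218500
Denominator: (j4370)^2 + 635(j4370) + 1896 = -19095004 + j2774950
|N| = √(49450² + 218500²) ≈ 2.2403e+05, ∠N ≈ 77.25°
|D| = √(19095004² + 2774950²) ≈ 1.9296e+07, ∠D ≈ 171.73°
|H| = 2.2403e+05 / 1.9296e+07 ≈ 0.01161
Gain = 20 log₁₀(0.01161) ≈ -38.70 dB
∠H = 77.25° − 171.73° = -94.48°

-38.7 dB, -94.5°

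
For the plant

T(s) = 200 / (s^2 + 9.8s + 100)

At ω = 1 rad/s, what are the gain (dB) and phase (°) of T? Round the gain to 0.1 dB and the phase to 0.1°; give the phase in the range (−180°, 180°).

6.1 dB, -5.7°

At s = jω = j1:
quadratic: (j1)² + 9.8·j1 + 100 = 99 + j9.8 → |·| ≈ 99.484, ∠ ≈ 5.65°
|T| = 200 / 99.484 ≈ 2.0104
Gain = 20 log₁₀(2.0104) ≈ 6.07 dB
∠T = 0.00° − 5.65° = -5.65°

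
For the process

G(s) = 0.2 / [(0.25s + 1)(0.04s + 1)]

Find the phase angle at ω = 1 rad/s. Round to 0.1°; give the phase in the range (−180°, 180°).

-16.3°

At ω = 1 rad/s:
pole (1 + j1·0.25) = 1 + j0.25 → |·| ≈ 1.0308, ∠ ≈ 14.04°
pole (1 + j1·0.04) = 1 + j0.04 → |·| ≈ 1.0008, ∠ ≈ 2.29°
∠G = (0°) − (14.04° + 2.29°) = -16.33°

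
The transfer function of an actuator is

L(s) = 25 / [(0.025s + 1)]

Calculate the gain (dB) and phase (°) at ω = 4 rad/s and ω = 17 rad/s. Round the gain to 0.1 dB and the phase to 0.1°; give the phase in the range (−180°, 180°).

At ω = 4 rad/s:
pole (1 + j4·0.025) = 1 + j0.1 → |·| ≈ 1.005, ∠ ≈ 5.71°
|L| = 25 · 1 / (1.005) ≈ 24.876
Gain = 20 log₁₀(24.876) ≈ 27.92 dB
∠L = (0°) − (5.71°) = -5.71°

At ω = 17 rad/s:
pole (1 + j17·0.025) = 1 + j0.425 → |·| ≈ 1.0866, ∠ ≈ 23.03°
|L| = 25 · 1 / (1.0866) ≈ 23.008
Gain = 20 log₁₀(23.008) ≈ 27.24 dB
∠L = (0°) − (23.03°) = -23.03°

ω = 4: 27.9 dB, -5.7°; ω = 17: 27.2 dB, -23.0°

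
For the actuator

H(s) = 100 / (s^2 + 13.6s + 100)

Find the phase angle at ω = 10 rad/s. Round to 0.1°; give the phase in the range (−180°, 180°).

At s = jω = j10:
quadratic: (j10)² + 13.6·j10 + 100 = 0 + j136 → |·| ≈ 136, ∠ ≈ 90.00°
∠H = 0.00° − 90.00° = -90.00°

-90.0°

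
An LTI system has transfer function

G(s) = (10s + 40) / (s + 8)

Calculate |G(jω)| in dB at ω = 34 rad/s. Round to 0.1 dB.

19.8 dB

Substitute s = j34:
Numerator: 10(j34) + 40 = 40 + j340
Denominator: (j34) + 8 = 8 + j34
|N| = √(40² + 340²) ≈ 342.34, ∠N ≈ 83.29°
|D| = √(8² + 34²) ≈ 34.928, ∠D ≈ 76.76°
|G| = 342.34 / 34.928 ≈ 9.8013
Gain = 20 log₁₀(9.8013) ≈ 19.83 dB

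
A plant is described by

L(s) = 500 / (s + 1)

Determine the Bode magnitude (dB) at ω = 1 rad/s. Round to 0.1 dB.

51.0 dB

At s = jω = j1:
pole (s+1): 1 + j1 → |·| = √(1²+1²) = √2 ≈ 1.4142, ∠ = arctan(1/1) ≈ 45.00°
|L| = 500 / 1.4142 ≈ 353.56
Gain = 20 log₁₀(353.56) ≈ 50.97 dB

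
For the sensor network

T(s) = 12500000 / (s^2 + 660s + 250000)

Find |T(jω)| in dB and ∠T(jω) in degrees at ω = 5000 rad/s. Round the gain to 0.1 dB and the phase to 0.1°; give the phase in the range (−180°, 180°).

-6.0 dB, -172.4°

At s = jω = j5000:
quadratic: (j5000)² + 660·j5000 + 250000 = -24750000 + j3300000 → |·| ≈ 2.4969e+07, ∠ ≈ 172.41°
|T| = 12500000 / 2.4969e+07 ≈ 0.50062
Gain = 20 log₁₀(0.50062) ≈ -6.01 dB
∠T = 0.00° − 172.41° = -172.41°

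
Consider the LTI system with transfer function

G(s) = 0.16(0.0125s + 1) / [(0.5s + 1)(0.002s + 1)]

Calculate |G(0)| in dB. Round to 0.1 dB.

G(0) = 0.16 · 1 / 1 = 0.16
20 log₁₀(0.16) ≈ -15.92 dB

-15.9 dB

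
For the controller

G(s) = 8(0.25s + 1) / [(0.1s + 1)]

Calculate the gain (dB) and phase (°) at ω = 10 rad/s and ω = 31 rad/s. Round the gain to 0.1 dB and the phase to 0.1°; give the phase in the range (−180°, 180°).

At ω = 10 rad/s:
zero (1 + j10·0.25) = 1 + j2.5 → |·| ≈ 2.6926, ∠ ≈ 68.20°
pole (1 + j10·0.1) = 1 + j1 → |·| ≈ 1.4142, ∠ ≈ 45.00°
|G| = 8 · 2.6926 / (1.4142) ≈ 15.232
Gain = 20 log₁₀(15.232) ≈ 23.66 dB
∠G = (68.20°) − (45.00°) = 23.20°

At ω = 31 rad/s:
zero (1 + j31·0.25) = 1 + j7.75 → |·| ≈ 7.8142, ∠ ≈ 82.65°
pole (1 + j31·0.1) = 1 + j3.1 → |·| ≈ 3.2573, ∠ ≈ 72.12°
|G| = 8 · 7.8142 / (3.2573) ≈ 19.192
Gain = 20 log₁₀(19.192) ≈ 25.66 dB
∠G = (82.65°) − (72.12°) = 10.53°

ω = 10: 23.7 dB, 23.2°; ω = 31: 25.7 dB, 10.5°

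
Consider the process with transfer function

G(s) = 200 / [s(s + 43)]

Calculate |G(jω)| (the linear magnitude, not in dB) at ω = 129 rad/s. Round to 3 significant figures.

At s = jω = j129:
pole (s+43): 43 + j129 → |·| = √(43²+129²) = √18490 ≈ 135.98, ∠ = arctan(129/43) ≈ 71.57°
pole at origin: |s| = 129, ∠ = 90.00° (in denominator)
|G| = 200 / 17541 ≈ 0.011402

0.0114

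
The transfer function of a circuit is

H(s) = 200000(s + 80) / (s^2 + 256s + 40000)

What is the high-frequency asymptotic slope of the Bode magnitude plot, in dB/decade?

Each pole contributes −20 dB/decade at high frequency; each zero contributes +20 dB/decade.
Net: 1 zero(s) − 2 pole(s) → -20 dB/decade.

-20 dB/decade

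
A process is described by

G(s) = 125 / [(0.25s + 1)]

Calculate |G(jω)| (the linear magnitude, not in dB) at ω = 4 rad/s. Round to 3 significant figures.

88.4

At ω = 4 rad/s:
pole (1 + j4·0.25) = 1 + j1 → |·| ≈ 1.4142, ∠ ≈ 45.00°
|G| = 125 · 1 / (1.4142) ≈ 88.389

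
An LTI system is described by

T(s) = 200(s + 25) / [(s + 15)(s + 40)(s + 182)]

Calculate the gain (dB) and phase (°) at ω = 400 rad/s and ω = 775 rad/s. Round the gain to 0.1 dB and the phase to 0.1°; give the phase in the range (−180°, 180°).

ω = 400: -58.9 dB, -151.3°; ω = 775: -69.8 dB, -164.6°

At s = jω = j400:
zero (s+25): 25 + j400 → |·| = √(25²+400²) = √160625 ≈ 400.78, ∠ = arctan(400/25) ≈ 86.42°
pole (s+15): 15 + j400 → |·| = √(15²+400²) = √160225 ≈ 400.28, ∠ = arctan(400/15) ≈ 87.85°
pole (s+40): 40 + j400 → |·| = √(40²+400²) = √161600 ≈ 402, ∠ = arctan(400/40) ≈ 84.29°
pole (s+182): 182 + j400 → |·| = √(182²+400²) = √193124 ≈ 439.46, ∠ = arctan(400/182) ≈ 65.53°
|T| = 200 · 400.78 / 7.0715e+07 ≈ 0.0011335
Gain = 20 log₁₀(0.0011335) ≈ -58.91 dB
∠T = 86.42° − 237.67° = -151.25°

At s = jω = j775:
zero (s+25): 25 + j775 → |·| = √(25²+775²) = √601250 ≈ 775.4, ∠ = arctan(775/25) ≈ 88.15°
pole (s+15): 15 + j775 → |·| = √(15²+775²) = √600850 ≈ 775.15, ∠ = arctan(775/15) ≈ 88.89°
pole (s+40): 40 + j775 → |·| = √(40²+775²) = √602225 ≈ 776.03, ∠ = arctan(775/40) ≈ 87.05°
pole (s+182): 182 + j775 → |·| = √(182²+775²) = √633749 ≈ 796.08, ∠ = arctan(775/182) ≈ 76.78°
|T| = 200 · 775.4 / 4.7887e+08 ≈ 0.00032385
Gain = 20 log₁₀(0.00032385) ≈ -69.79 dB
∠T = 88.15° − 252.72° = -164.57°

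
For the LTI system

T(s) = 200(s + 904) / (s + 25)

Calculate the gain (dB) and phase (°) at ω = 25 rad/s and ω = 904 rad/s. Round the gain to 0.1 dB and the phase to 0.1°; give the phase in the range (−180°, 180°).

At s = jω = j25:
zero (s+904): 904 + j25 → |·| = √(904²+25²) = √817841 ≈ 904.35, ∠ = arctan(25/904) ≈ 1.58°
pole (s+25): 25 + j25 → |·| = √(25²+25²) = √1250 ≈ 35.355, ∠ = arctan(25/25) ≈ 45.00°
|T| = 200 · 904.35 / 35.355 ≈ 5115.8
Gain = 20 log₁₀(5115.8) ≈ 74.18 dB
∠T = 1.58° − 45.00° = -43.42°

At s = jω = j904:
zero (s+904): 904 + j904 → |·| = √(904²+904²) = √1634432 ≈ 1278.4, ∠ = arctan(904/904) ≈ 45.00°
pole (s+25): 25 + j904 → |·| = √(25²+904²) = √817841 ≈ 904.35, ∠ = arctan(904/25) ≈ 88.42°
|T| = 200 · 1278.4 / 904.35 ≈ 282.72
Gain = 20 log₁₀(282.72) ≈ 49.03 dB
∠T = 45.00° − 88.42° = -43.42°

ω = 25: 74.2 dB, -43.4°; ω = 904: 49.0 dB, -43.4°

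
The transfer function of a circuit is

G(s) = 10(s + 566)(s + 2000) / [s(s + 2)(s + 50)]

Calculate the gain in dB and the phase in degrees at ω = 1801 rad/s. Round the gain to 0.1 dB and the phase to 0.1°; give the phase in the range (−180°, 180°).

At s = jω = j1801:
zero (s+566): 566 + j1801 → |·| = √(566²+1801²) = √3563957 ≈ 1887.8, ∠ = arctan(1801/566) ≈ 72.55°
zero (s+2000): 2000 + j1801 → |·| = √(2000²+1801²) = √7243601 ≈ 2691.4, ∠ = arctan(1801/2000) ≈ 42.00°
pole (s+2): 2 + j1801 → |·| = √(2²+1801²) = √3243605 ≈ 1801, ∠ = arctan(1801/2) ≈ 89.94°
pole (s+50): 50 + j1801 → |·| = √(50²+1801²) = √3246101 ≈ 1801.7, ∠ = arctan(1801/50) ≈ 88.41°
pole at origin: |s| = 1801, ∠ = 90.00° (in denominator)
|G| = 10 · 5.0808e+06 / 5.844e+09 ≈ 0.008694
Gain = 20 log₁₀(0.008694) ≈ -41.22 dB
∠G = 114.55° − 268.35° = -153.80°

-41.2 dB, -153.8°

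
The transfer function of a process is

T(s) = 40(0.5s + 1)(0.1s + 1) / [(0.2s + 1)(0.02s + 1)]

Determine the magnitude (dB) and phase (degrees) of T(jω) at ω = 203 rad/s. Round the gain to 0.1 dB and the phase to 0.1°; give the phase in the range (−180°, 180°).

53.7 dB, 11.9°

At ω = 203 rad/s:
zero (1 + j203·0.5) = 1 + j101.5 → |·| ≈ 101.5, ∠ ≈ 89.44°
zero (1 + j203·0.1) = 1 + j20.3 → |·| ≈ 20.325, ∠ ≈ 87.18°
pole (1 + j203·0.2) = 1 + j40.6 → |·| ≈ 40.612, ∠ ≈ 88.59°
pole (1 + j203·0.02) = 1 + j4.06 → |·| ≈ 4.1813, ∠ ≈ 76.16°
|T| = 40 · 101.5 · 20.325 / (40.612 · 4.1813) ≈ 485.95
Gain = 20 log₁₀(485.95) ≈ 53.73 dB
∠T = (89.44° + 87.18°) − (88.59° + 76.16°) = 11.87°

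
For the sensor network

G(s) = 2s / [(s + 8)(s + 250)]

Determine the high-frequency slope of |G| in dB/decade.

Each pole contributes −20 dB/decade at high frequency; each zero contributes +20 dB/decade.
Net: 1 zero(s) − 2 pole(s) → -20 dB/decade.

-20 dB/decade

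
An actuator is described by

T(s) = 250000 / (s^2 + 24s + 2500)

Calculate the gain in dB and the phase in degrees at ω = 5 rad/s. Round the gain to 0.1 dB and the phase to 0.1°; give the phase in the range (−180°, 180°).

At s = jω = j5:
quadratic: (j5)² + 24·j5 + 2500 = 2475 + j120 → |·| ≈ 2477.9, ∠ ≈ 2.78°
|T| = 250000 / 2477.9 ≈ 100.89
Gain = 20 log₁₀(100.89) ≈ 40.08 dB
∠T = 0.00° − 2.78° = -2.78°

40.1 dB, -2.8°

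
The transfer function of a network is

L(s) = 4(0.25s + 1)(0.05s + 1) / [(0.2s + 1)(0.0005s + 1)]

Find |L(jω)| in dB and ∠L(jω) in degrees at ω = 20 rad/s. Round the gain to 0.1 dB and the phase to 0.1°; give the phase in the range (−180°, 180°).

16.9 dB, 47.2°

At ω = 20 rad/s:
zero (1 + j20·0.25) = 1 + j5 → |·| ≈ 5.099, ∠ ≈ 78.69°
zero (1 + j20·0.05) = 1 + j1 → |·| ≈ 1.4142, ∠ ≈ 45.00°
pole (1 + j20·0.2) = 1 + j4 → |·| ≈ 4.1231, ∠ ≈ 75.96°
pole (1 + j20·0.0005) = 1 + j0.01 → |·| ≈ 1, ∠ ≈ 0.57°
|L| = 4 · 5.099 · 1.4142 / (4.1231 · 1) ≈ 6.9957
Gain = 20 log₁₀(6.9957) ≈ 16.90 dB
∠L = (78.69° + 45.00°) − (75.96° + 0.57°) = 47.16°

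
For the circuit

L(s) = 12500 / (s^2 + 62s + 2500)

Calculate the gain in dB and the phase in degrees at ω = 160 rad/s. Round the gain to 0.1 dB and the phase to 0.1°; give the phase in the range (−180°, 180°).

-6.1 dB, -156.8°

At s = jω = j160:
quadratic: (j160)² + 62·j160 + 2500 = -23100 + j9920 → |·| ≈ 25140, ∠ ≈ 156.76°
|L| = 12500 / 25140 ≈ 0.49722
Gain = 20 log₁₀(0.49722) ≈ -6.07 dB
∠L = 0.00° − 156.76° = -156.76°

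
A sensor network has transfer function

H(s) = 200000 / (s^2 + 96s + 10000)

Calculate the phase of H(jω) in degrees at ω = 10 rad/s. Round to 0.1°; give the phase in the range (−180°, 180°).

-5.5°

At s = jω = j10:
quadratic: (j10)² + 96·j10 + 10000 = 9900 + j960 → |·| ≈ 9946.4, ∠ ≈ 5.54°
∠H = 0.00° − 5.54° = -5.54°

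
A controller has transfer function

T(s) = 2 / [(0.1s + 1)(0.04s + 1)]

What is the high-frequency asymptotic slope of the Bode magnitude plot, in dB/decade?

Each pole contributes −20 dB/decade at high frequency; each zero contributes +20 dB/decade.
Net: 0 zero(s) − 2 pole(s) → -40 dB/decade.

-40 dB/decade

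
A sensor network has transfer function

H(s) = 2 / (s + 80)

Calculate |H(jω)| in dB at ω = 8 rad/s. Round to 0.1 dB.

Substitute s = j8:
Numerator: 2 = 2 + j0
Denominator: (j8) + 80 = 80 + j8
|N| = √(2² + 0²) ≈ 2, ∠N ≈ 0.00°
|D| = √(80² + 8²) ≈ 80.399, ∠D ≈ 5.71°
|H| = 2 / 80.399 ≈ 0.024876
Gain = 20 log₁₀(0.024876) ≈ -32.08 dB

-32.1 dB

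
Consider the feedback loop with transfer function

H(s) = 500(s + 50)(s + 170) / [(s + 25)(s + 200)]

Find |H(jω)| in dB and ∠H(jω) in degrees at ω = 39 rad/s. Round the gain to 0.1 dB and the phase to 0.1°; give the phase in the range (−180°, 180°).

At s = jω = j39:
zero (s+50): 50 + j39 → |·| = √(50²+39²) = √4021 ≈ 63.411, ∠ = arctan(39/50) ≈ 37.95°
zero (s+170): 170 + j39 → |·| = √(170²+39²) = √30421 ≈ 174.42, ∠ = arctan(39/170) ≈ 12.92°
pole (s+25): 25 + j39 → |·| = √(25²+39²) = √2146 ≈ 46.325, ∠ = arctan(39/25) ≈ 57.34°
pole (s+200): 200 + j39 → |·| = √(200²+39²) = √41521 ≈ 203.77, ∠ = arctan(39/200) ≈ 11.03°
|H| = 500 · 11060 / 9439.6 ≈ 585.83
Gain = 20 log₁₀(585.83) ≈ 55.36 dB
∠H = 50.87° − 68.37° = -17.50°

55.4 dB, -17.5°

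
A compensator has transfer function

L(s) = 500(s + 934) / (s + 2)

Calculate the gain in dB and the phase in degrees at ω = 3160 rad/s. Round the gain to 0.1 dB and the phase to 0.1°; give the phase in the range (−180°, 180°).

At s = jω = j3160:
zero (s+934): 934 + j3160 → |·| = √(934²+3160²) = √10857956 ≈ 3295.1, ∠ = arctan(3160/934) ≈ 73.53°
pole (s+2): 2 + j3160 → |·| = √(2²+3160²) = √9985604 ≈ 3160, ∠ = arctan(3160/2) ≈ 89.96°
|L| = 500 · 3295.1 / 3160 ≈ 521.38
Gain = 20 log₁₀(521.38) ≈ 54.34 dB
∠L = 73.53° − 89.96° = -16.43°

54.3 dB, -16.4°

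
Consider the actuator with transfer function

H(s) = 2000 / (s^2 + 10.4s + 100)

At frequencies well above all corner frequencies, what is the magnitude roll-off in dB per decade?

-40 dB/decade

Each pole contributes −20 dB/decade at high frequency; each zero contributes +20 dB/decade.
Net: 0 zero(s) − 2 pole(s) → -40 dB/decade.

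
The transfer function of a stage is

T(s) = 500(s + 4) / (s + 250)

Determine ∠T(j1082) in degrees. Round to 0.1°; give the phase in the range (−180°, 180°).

At s = jω = j1082:
zero (s+4): 4 + j1082 → |·| = √(4²+1082²) = √1170740 ≈ 1082, ∠ = arctan(1082/4) ≈ 89.79°
pole (s+250): 250 + j1082 → |·| = √(250²+1082²) = √1233224 ≈ 1110.5, ∠ = arctan(1082/250) ≈ 76.99°
∠T = 89.79° − 76.99° = 12.80°

12.8°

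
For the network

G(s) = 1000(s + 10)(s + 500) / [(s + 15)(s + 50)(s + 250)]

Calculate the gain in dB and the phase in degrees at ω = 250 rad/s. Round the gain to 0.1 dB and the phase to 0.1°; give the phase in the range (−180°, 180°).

At s = jω = j250:
zero (s+10): 10 + j250 → |·| = √(10²+250²) = √62600 ≈ 250.2, ∠ = arctan(250/10) ≈ 87.71°
zero (s+500): 500 + j250 → |·| = √(500²+250²) = √312500 ≈ 559.02, ∠ = arctan(250/500) ≈ 26.57°
pole (s+15): 15 + j250 → |·| = √(15²+250²) = √62725 ≈ 250.45, ∠ = arctan(250/15) ≈ 86.57°
pole (s+50): 50 + j250 → |·| = √(50²+250²) = √65000 ≈ 254.95, ∠ = arctan(250/50) ≈ 78.69°
pole (s+250): 250 + j250 → |·| = √(250²+250²) = √125000 ≈ 353.55, ∠ = arctan(250/250) ≈ 45.00°
|G| = 1000 · 1.3987e+05 / 2.2575e+07 ≈ 6.1958
Gain = 20 log₁₀(6.1958) ≈ 15.84 dB
∠G = 114.28° − 210.26° = -95.98°

15.8 dB, -96.0°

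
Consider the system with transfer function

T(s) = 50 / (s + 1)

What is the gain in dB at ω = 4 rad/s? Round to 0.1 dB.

21.7 dB

Substitute s = j4:
Numerator: 50 = 50 + j0
Denominator: (j4) + 1 = 1 + j4
|N| = √(50² + 0²) ≈ 50, ∠N ≈ 0.00°
|D| = √(1² + 4²) ≈ 4.1231, ∠D ≈ 75.96°
|T| = 50 / 4.1231 ≈ 12.127
Gain = 20 log₁₀(12.127) ≈ 21.68 dB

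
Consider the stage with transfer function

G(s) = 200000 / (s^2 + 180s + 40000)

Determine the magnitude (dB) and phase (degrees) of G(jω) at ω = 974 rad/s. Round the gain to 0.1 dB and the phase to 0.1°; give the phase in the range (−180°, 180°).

-13.3 dB, -169.1°

At s = jω = j974:
quadratic: (j974)² + 180·j974 + 40000 = -908676 + j175320 → |·| ≈ 9.2543e+05, ∠ ≈ 169.08°
|G| = 200000 / 9.2543e+05 ≈ 0.21612
Gain = 20 log₁₀(0.21612) ≈ -13.31 dB
∠G = 0.00° − 169.08° = -169.08°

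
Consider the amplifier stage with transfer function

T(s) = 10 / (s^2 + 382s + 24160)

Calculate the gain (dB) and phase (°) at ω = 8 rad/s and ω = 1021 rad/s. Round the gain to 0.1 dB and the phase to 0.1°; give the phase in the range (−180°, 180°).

Substitute s = j8:
Numerator: 10 = 10 + j0
Denominator: (j8)^2 + 382(j8) + 24160 = 24096 + j3056
|N| = √(10² + 0²) ≈ 10, ∠N ≈ 0.00°
|D| = √(24096² + 3056²) ≈ 24289, ∠D ≈ 7.23°
|T| = 10 / 24289 ≈ 0.00041171
Gain = 20 log₁₀(0.00041171) ≈ -67.71 dB
∠T = 0.00° − 7.23° = -7.23°

Substitute s = j1021:
Numerator: 10 = 10 + j0
Denominator: (j1021)^2 + 382(j1021) + 24160 = -1018281 + j390022
|N| = √(10² + 0²) ≈ 10, ∠N ≈ 0.00°
|D| = √(1018281² + 390022²) ≈ 1.0904e+06, ∠D ≈ 159.04°
|T| = 10 / 1.0904e+06 ≈ 9.1709e-06
Gain = 20 log₁₀(9.1709e-06) ≈ -100.75 dB
∠T = 0.00° − 159.04° = -159.04°

ω = 8: -67.7 dB, -7.2°; ω = 1021: -100.8 dB, -159.0°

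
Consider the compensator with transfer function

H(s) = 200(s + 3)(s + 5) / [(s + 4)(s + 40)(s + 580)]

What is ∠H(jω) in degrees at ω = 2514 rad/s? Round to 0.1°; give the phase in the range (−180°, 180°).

At s = jω = j2514:
zero (s+3): 3 + j2514 → |·| = √(3²+2514²) = √6320205 ≈ 2514, ∠ = arctan(2514/3) ≈ 89.93°
zero (s+5): 5 + j2514 → |·| = √(5²+2514²) = √6320221 ≈ 2514, ∠ = arctan(2514/5) ≈ 89.89°
pole (s+4): 4 + j2514 → |·| = √(4²+2514²) = √6320212 ≈ 2514, ∠ = arctan(2514/4) ≈ 89.91°
pole (s+40): 40 + j2514 → |·| = √(40²+2514²) = √6321796 ≈ 2514.3, ∠ = arctan(2514/40) ≈ 89.09°
pole (s+580): 580 + j2514 → |·| = √(580²+2514²) = √6656596 ≈ 2580, ∠ = arctan(2514/580) ≈ 77.01°
∠H = 179.82° − 256.01° = -76.19°

-76.2°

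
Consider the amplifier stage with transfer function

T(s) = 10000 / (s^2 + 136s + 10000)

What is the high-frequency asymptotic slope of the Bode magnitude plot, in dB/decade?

-40 dB/decade

Each pole contributes −20 dB/decade at high frequency; each zero contributes +20 dB/decade.
Net: 0 zero(s) − 2 pole(s) → -40 dB/decade.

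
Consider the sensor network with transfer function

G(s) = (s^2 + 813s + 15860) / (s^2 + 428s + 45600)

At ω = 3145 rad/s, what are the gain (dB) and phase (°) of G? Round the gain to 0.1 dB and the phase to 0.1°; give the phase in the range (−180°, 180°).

0.2 dB, -6.7°

Substitute s = j3145:
Numerator: (j3145)^2 + 813(j3145) + 15860 = -9875165 + j2556885
Denominator: (j3145)^2 + 428(j3145) + 45600 = -9845425 + j1346060
|N| = √(9875165² + 2556885²) ≈ 1.0201e+07, ∠N ≈ 165.48°
|D| = √(9845425² + 1346060²) ≈ 9.937e+06, ∠D ≈ 172.21°
|G| = 1.0201e+07 / 9.937e+06 ≈ 1.0266
Gain = 20 log₁₀(1.0266) ≈ 0.23 dB
∠G = 165.48° − 172.21° = -6.73°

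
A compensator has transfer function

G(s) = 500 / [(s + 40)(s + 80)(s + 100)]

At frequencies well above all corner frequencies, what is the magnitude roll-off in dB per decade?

-60 dB/decade

Each pole contributes −20 dB/decade at high frequency; each zero contributes +20 dB/decade.
Net: 0 zero(s) − 3 pole(s) → -60 dB/decade.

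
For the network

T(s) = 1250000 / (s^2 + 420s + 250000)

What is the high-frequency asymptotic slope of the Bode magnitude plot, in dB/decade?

Each pole contributes −20 dB/decade at high frequency; each zero contributes +20 dB/decade.
Net: 0 zero(s) − 2 pole(s) → -40 dB/decade.

-40 dB/decade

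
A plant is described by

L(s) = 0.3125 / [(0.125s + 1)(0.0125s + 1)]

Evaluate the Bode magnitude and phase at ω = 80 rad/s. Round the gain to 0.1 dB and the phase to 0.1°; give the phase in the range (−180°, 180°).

At ω = 80 rad/s:
pole (1 + j80·0.125) = 1 + j10 → |·| ≈ 10.05, ∠ ≈ 84.29°
pole (1 + j80·0.0125) = 1 + j1 → |·| ≈ 1.4142, ∠ ≈ 45.00°
|L| = 0.3125 · 1 / (10.05 · 1.4142) ≈ 0.021987
Gain = 20 log₁₀(0.021987) ≈ -33.16 dB
∠L = (0°) − (84.29° + 45.00°) = -129.29°

-33.2 dB, -129.3°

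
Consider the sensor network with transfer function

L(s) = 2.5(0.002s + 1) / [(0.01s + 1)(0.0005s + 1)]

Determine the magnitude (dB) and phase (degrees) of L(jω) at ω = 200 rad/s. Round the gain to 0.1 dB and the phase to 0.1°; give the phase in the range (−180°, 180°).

1.6 dB, -47.3°

At ω = 200 rad/s:
zero (1 + j200·0.002) = 1 + j0.4 → |·| ≈ 1.077, ∠ ≈ 21.80°
pole (1 + j200·0.01) = 1 + j2 → |·| ≈ 2.2361, ∠ ≈ 63.43°
pole (1 + j200·0.0005) = 1 + j0.1 → |·| ≈ 1.005, ∠ ≈ 5.71°
|L| = 2.5 · 1.077 / (2.2361 · 1.005) ≈ 1.1981
Gain = 20 log₁₀(1.1981) ≈ 1.57 dB
∠L = (21.80°) − (63.43° + 5.71°) = -47.34°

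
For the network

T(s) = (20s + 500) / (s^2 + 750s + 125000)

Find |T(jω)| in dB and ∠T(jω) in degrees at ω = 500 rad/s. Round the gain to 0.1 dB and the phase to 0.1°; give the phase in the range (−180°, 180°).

-31.9 dB, -21.3°

Substitute s = j500:
Numerator: 20(j500) + 500 = 500 + j10000
Denominator: (j500)^2 + 750(j500) + 125000 = -125000 + j375000
|N| = √(500² + 10000²) ≈ 10012, ∠N ≈ 87.14°
|D| = √(125000² + 375000²) ≈ 3.9528e+05, ∠D ≈ 108.43°
|T| = 10012 / 3.9528e+05 ≈ 0.025329
Gain = 20 log₁₀(0.025329) ≈ -31.93 dB
∠T = 87.14° − 108.43° = -21.29°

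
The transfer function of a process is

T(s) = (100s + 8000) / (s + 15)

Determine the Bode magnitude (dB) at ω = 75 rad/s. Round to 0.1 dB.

Substitute s = j75:
Numerator: 100(j75) + 8000 = 8000 + j7500
Denominator: (j75) + 15 = 15 + j75
|N| = √(8000² + 7500²) ≈ 10966, ∠N ≈ 43.15°
|D| = √(15² + 75²) ≈ 76.485, ∠D ≈ 78.69°
|T| = 10966 / 76.485 ≈ 143.37
Gain = 20 log₁₀(143.37) ≈ 43.13 dB

43.1 dB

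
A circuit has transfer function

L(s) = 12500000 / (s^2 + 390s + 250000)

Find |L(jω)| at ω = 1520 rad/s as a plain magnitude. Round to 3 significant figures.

5.83

At s = jω = j1520:
quadratic: (j1520)² + 390·j1520 + 250000 = -2060400 + j592800 → |·| ≈ 2.144e+06, ∠ ≈ 163.95°
|L| = 12500000 / 2.144e+06 ≈ 5.8302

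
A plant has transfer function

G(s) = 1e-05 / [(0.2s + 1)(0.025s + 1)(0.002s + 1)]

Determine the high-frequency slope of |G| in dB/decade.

-60 dB/decade

Each pole contributes −20 dB/decade at high frequency; each zero contributes +20 dB/decade.
Net: 0 zero(s) − 3 pole(s) → -60 dB/decade.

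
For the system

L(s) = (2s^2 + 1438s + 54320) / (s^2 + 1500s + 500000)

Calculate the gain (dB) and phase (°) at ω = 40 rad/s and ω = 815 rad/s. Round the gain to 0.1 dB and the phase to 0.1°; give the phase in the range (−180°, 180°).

ω = 40: -16.3 dB, 41.5°; ω = 815: 2.9 dB, 39.7°

Substitute s = j40:
Numerator: 2(j40)^2 + 1438(j40) + 54320 = 51120 + j57520
Denominator: (j40)^2 + 1500(j40) + 500000 = 498400 + j60000
|N| = √(51120² + 57520²) ≈ 76953, ∠N ≈ 48.37°
|D| = √(498400² + 60000²) ≈ 5.02e+05, ∠D ≈ 6.86°
|L| = 76953 / 5.02e+05 ≈ 0.15329
Gain = 20 log₁₀(0.15329) ≈ -16.29 dB
∠L = 48.37° − 6.86° = 41.51°

Substitute s = j815:
Numerator: 2(j815)^2 + 1438(j815) + 54320 = -1274130 + j1171970
Denominator: (j815)^2 + 1500(j815) + 500000 = -164225 + j1222500
|N| = √(1274130² + 1171970²) ≈ 1.7312e+06, ∠N ≈ 137.39°
|D| = √(164225² + 1222500²) ≈ 1.2335e+06, ∠D ≈ 97.65°
|L| = 1.7312e+06 / 1.2335e+06 ≈ 1.4035
Gain = 20 log₁₀(1.4035) ≈ 2.94 dB
∠L = 137.39° − 97.65° = 39.74°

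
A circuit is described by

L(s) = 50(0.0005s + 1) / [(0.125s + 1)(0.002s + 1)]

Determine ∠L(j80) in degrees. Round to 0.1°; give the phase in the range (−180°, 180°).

At ω = 80 rad/s:
zero (1 + j80·0.0005) = 1 + j0.04 → |·| ≈ 1.0008, ∠ ≈ 2.29°
pole (1 + j80·0.125) = 1 + j10 → |·| ≈ 10.05, ∠ ≈ 84.29°
pole (1 + j80·0.002) = 1 + j0.16 → |·| ≈ 1.0127, ∠ ≈ 9.09°
∠L = (2.29°) − (84.29° + 9.09°) = -91.09°

-91.1°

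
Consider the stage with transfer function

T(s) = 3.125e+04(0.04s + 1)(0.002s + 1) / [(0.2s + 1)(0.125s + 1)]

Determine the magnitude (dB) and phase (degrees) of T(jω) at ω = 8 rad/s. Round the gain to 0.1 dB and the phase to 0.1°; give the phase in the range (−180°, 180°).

81.8 dB, -84.3°

At ω = 8 rad/s:
zero (1 + j8·0.04) = 1 + j0.32 → |·| ≈ 1.05, ∠ ≈ 17.74°
zero (1 + j8·0.002) = 1 + j0.016 → |·| ≈ 1.0001, ∠ ≈ 0.92°
pole (1 + j8·0.2) = 1 + j1.6 → |·| ≈ 1.8868, ∠ ≈ 57.99°
pole (1 + j8·0.125) = 1 + j1 → |·| ≈ 1.4142, ∠ ≈ 45.00°
|T| = 3.125e+04 · 1.05 · 1.0001 / (1.8868 · 1.4142) ≈ 12298
Gain = 20 log₁₀(12298) ≈ 81.80 dB
∠T = (17.74° + 0.92°) − (57.99° + 45.00°) = -84.33°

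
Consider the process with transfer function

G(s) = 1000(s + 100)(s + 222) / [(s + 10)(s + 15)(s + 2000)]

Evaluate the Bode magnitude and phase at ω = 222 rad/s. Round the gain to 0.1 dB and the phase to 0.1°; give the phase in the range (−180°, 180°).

At s = jω = j222:
zero (s+100): 100 + j222 → |·| = √(100²+222²) = √59284 ≈ 243.48, ∠ = arctan(222/100) ≈ 65.75°
zero (s+222): 222 + j222 → |·| = √(222²+222²) = √98568 ≈ 313.96, ∠ = arctan(222/222) ≈ 45.00°
pole (s+10): 10 + j222 → |·| = √(10²+222²) = √49384 ≈ 222.23, ∠ = arctan(222/10) ≈ 87.42°
pole (s+15): 15 + j222 → |·| = √(15²+222²) = √49509 ≈ 222.51, ∠ = arctan(222/15) ≈ 86.13°
pole (s+2000): 2000 + j222 → |·| = √(2000²+222²) = √4049284 ≈ 2012.3, ∠ = arctan(222/2000) ≈ 6.33°
|G| = 1000 · 76443 / 9.9505e+07 ≈ 0.76823
Gain = 20 log₁₀(0.76823) ≈ -2.29 dB
∠G = 110.75° − 179.88° = -69.13°

-2.3 dB, -69.1°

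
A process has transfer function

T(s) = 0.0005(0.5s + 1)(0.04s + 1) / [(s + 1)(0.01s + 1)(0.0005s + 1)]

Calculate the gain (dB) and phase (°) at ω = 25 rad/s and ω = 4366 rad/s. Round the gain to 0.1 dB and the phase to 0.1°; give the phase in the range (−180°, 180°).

At ω = 25 rad/s:
zero (1 + j25·0.5) = 1 + j12.5 → |·| ≈ 12.54, ∠ ≈ 85.43°
zero (1 + j25·0.04) = 1 + j1 → |·| ≈ 1.4142, ∠ ≈ 45.00°
pole (1 + j25·1) = 1 + j25 → |·| ≈ 25.02, ∠ ≈ 87.71°
pole (1 + j25·0.01) = 1 + j0.25 → |·| ≈ 1.0308, ∠ ≈ 14.04°
pole (1 + j25·0.0005) = 1 + j0.0125 → |·| ≈ 1.0001, ∠ ≈ 0.72°
|T| = 0.0005 · 12.54 · 1.4142 / (25.02 · 1.0308 · 1.0001) ≈ 0.00034377
Gain = 20 log₁₀(0.00034377) ≈ -69.27 dB
∠T = (85.43° + 45.00°) − (87.71° + 14.04° + 0.72°) = 27.96°

At ω = 4366 rad/s:
zero (1 + j4366·0.5) = 1 + j2183 → |·| ≈ 2183, ∠ ≈ 89.97°
zero (1 + j4366·0.04) = 1 + j174.64 → |·| ≈ 174.64, ∠ ≈ 89.67°
pole (1 + j4366·1) = 1 + j4366 → |·| ≈ 4366, ∠ ≈ 89.99°
pole (1 + j4366·0.01) = 1 + j43.66 → |·| ≈ 43.671, ∠ ≈ 88.69°
pole (1 + j4366·0.0005) = 1 + j2.183 → |·| ≈ 2.4011, ∠ ≈ 65.39°
|T| = 0.0005 · 2183 · 174.64 / (4366 · 43.671 · 2.4011) ≈ 0.00041637
Gain = 20 log₁₀(0.00041637) ≈ -67.61 dB
∠T = (89.97° + 89.67°) − (89.99° + 88.69° + 65.39°) = -64.43°

ω = 25: -69.3 dB, 28.0°; ω = 4366: -67.6 dB, -64.4°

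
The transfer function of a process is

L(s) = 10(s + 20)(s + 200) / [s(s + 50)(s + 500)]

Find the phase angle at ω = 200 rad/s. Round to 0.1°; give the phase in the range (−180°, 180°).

-58.5°

At s = jω = j200:
zero (s+20): 20 + j200 → |·| = √(20²+200²) = √40400 ≈ 201, ∠ = arctan(200/20) ≈ 84.29°
zero (s+200): 200 + j200 → |·| = √(200²+200²) = √80000 ≈ 282.84, ∠ = arctan(200/200) ≈ 45.00°
pole (s+50): 50 + j200 → |·| = √(50²+200²) = √42500 ≈ 206.16, ∠ = arctan(200/50) ≈ 75.96°
pole (s+500): 500 + j200 → |·| = √(500²+200²) = √290000 ≈ 538.52, ∠ = arctan(200/500) ≈ 21.80°
pole at origin: |s| = 200, ∠ = 90.00° (in denominator)
∠L = 129.29° − 187.76° = -58.47°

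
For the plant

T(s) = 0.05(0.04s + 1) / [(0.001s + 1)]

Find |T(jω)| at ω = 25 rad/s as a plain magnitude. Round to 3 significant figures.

0.0707

At ω = 25 rad/s:
zero (1 + j25·0.04) = 1 + j1 → |·| ≈ 1.4142, ∠ ≈ 45.00°
pole (1 + j25·0.001) = 1 + j0.025 → |·| ≈ 1.0003, ∠ ≈ 1.43°
|T| = 0.05 · 1.4142 / (1.0003) ≈ 0.070689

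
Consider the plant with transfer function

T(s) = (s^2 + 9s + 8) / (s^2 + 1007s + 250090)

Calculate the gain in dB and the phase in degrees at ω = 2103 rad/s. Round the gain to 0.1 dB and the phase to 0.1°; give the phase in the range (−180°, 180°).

-0.5 dB, 26.7°

Substitute s = j2103:
Numerator: (j2103)^2 + 9(j2103) + 8 = -4422601 + j18927
Denominator: (j2103)^2 + 1007(j2103) + 250090 = -4172519 + j2117721
|N| = √(4422601² + 18927²) ≈ 4.4226e+06, ∠N ≈ 179.75°
|D| = √(4172519² + 2117721²) ≈ 4.6792e+06, ∠D ≈ 153.09°
|T| = 4.4226e+06 / 4.6792e+06 ≈ 0.94516
Gain = 20 log₁₀(0.94516) ≈ -0.49 dB
∠T = 179.75° − 153.09° = 26.66°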